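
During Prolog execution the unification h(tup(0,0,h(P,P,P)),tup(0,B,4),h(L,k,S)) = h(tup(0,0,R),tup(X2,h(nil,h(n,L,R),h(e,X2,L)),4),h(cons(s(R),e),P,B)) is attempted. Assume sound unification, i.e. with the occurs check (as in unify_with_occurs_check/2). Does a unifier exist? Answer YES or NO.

YES

Decompose h/3: tup(0,0,h(P,P,P)) = tup(0,0,R),  tup(0,B,4) = tup(X2,h(nil,h(n,L,R),h(e,X2,L)),4),  h(L,k,S) = h(cons(s(R),e),P,B).
Decompose tup/3: 0 = 0,  0 = 0,  h(P,P,P) = R.
Delete trivial equation 0 = 0.
Delete trivial equation 0 = 0.
Bind R := h(P,P,P); substituting into the remaining equations gives: tup(0,B,4) = tup(X2,h(nil,h(n,L,h(P,P,P)),h(e,X2,L)),4),  h(L,k,S) = h(cons(s(h(P,P,P)),e),P,B).
Decompose tup/3: 0 = X2,  B = h(nil,h(n,L,h(P,P,P)),h(e,X2,L)),  4 = 4.
Bind X2 := 0; substituting into the one remaining equation that mentions X2 gives: B = h(nil,h(n,L,h(P,P,P)),h(e,0,L)).
Bind B := h(nil,h(n,L,h(P,P,P)),h(e,0,L)); substituting into the one remaining equation that mentions B gives: h(L,k,S) = h(cons(s(h(P,P,P)),e),P,h(nil,h(n,L,h(P,P,P)),h(e,0,L))).
Delete trivial equation 4 = 4.
Decompose h/3: L = cons(s(h(P,P,P)),e),  k = P,  S = h(nil,h(n,L,h(P,P,P)),h(e,0,L)).
Bind L := cons(s(h(P,P,P)),e); substituting into the one remaining equation that mentions L gives: S = h(nil,h(n,cons(s(h(P,P,P)),e),h(P,P,P)),h(e,0,cons(s(h(P,P,P)),e))). Substituting into the earlier binding gives B := h(nil,h(n,cons(s(h(P,P,P)),e),h(P,P,P)),h(e,0,cons(s(h(P,P,P)),e))).
Bind P := k; substituting into the remaining equation gives: S = h(nil,h(n,cons(s(h(k,k,k)),e),h(k,k,k)),h(e,0,cons(s(h(k,k,k)),e))). Substituting into the earlier bindings gives R := h(k,k,k), B := h(nil,h(n,cons(s(h(k,k,k)),e),h(k,k,k)),h(e,0,cons(s(h(k,k,k)),e))), L := cons(s(h(k,k,k)),e).
Bind S := h(nil,h(n,cons(s(h(k,k,k)),e),h(k,k,k)),h(e,0,cons(s(h(k,k,k)),e))).
No equations remain and no clash or occurs-check failure arose, so a unifier exists.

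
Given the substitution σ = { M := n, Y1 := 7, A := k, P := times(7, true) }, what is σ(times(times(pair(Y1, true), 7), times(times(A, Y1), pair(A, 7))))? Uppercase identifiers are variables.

Replace each occurrence of Y1 with 7.
Replace each occurrence of A with k.
Result: times(times(pair(7, true), 7), times(times(k, 7), pair(k, 7))).

times(times(pair(7, true), 7), times(times(k, 7), pair(k, 7)))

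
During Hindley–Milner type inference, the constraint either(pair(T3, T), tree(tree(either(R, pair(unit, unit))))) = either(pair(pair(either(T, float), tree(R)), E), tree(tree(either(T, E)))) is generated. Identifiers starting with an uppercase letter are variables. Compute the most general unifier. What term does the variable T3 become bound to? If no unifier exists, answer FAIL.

Decompose either/2: pair(T3, T) = pair(pair(either(T, float), tree(R)), E),  tree(tree(either(R, pair(unit, unit)))) = tree(tree(either(T, E))).
Decompose pair/2: T3 = pair(either(T, float), tree(R)),  T = E.
Bind T3 := pair(either(T, float), tree(R)); no other remaining equation mentions T3.
Bind T := E; substituting into the remaining equation gives: tree(tree(either(R, pair(unit, unit)))) = tree(tree(either(E, E))). Substituting into the earlier binding gives T3 := pair(either(E, float), tree(R)).
Decompose tree/1: tree(either(R, pair(unit, unit))) = tree(either(E, E)).
Decompose tree/1: either(R, pair(unit, unit)) = either(E, E).
Decompose either/2: R = E,  pair(unit, unit) = E.
Bind R := E; no other remaining equation mentions R. Substituting into the earlier binding gives T3 := pair(either(E, float), tree(E)).
Bind E := pair(unit, unit). Substituting into the earlier bindings gives T3 := pair(either(pair(unit, unit), float), tree(pair(unit, unit))), T := pair(unit, unit), R := pair(unit, unit).
MGU = { T3 -> pair(either(pair(unit, unit), float), tree(pair(unit, unit))), T -> pair(unit, unit), R -> pair(unit, unit), E -> pair(unit, unit) }, so T3 -> pair(either(pair(unit, unit), float), tree(pair(unit, unit))).

pair(either(pair(unit, unit), float), tree(pair(unit, unit)))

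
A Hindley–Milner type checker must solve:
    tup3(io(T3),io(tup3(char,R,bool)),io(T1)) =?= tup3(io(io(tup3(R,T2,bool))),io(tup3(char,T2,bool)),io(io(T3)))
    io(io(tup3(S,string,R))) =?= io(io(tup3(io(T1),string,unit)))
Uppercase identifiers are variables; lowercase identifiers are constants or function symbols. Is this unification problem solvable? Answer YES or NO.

Decompose tup3/3: io(T3) =?= io(io(tup3(R,T2,bool))),  io(tup3(char,R,bool)) =?= io(tup3(char,T2,bool)),  io(T1) =?= io(io(T3)).
Decompose io/1: T3 =?= io(tup3(R,T2,bool)).
Bind T3 := io(tup3(R,T2,bool)); substituting into the one remaining equation that mentions T3 gives: io(T1) =?= io(io(io(tup3(R,T2,bool)))).
Decompose io/1: tup3(char,R,bool) =?= tup3(char,T2,bool).
Decompose tup3/3: char =?= char,  R =?= T2,  bool =?= bool.
Delete trivial equation char =?= char.
Bind R := T2; substituting into the 2 remaining equations that mention R gives: io(T1) =?= io(io(io(tup3(T2,T2,bool)))),  io(io(tup3(S,string,T2))) =?= io(io(tup3(io(T1),string,unit))). Substituting into the earlier binding gives T3 := io(tup3(T2,T2,bool)).
Delete trivial equation bool =?= bool.
Decompose io/1: T1 =?= io(io(tup3(T2,T2,bool))).
Bind T1 := io(io(tup3(T2,T2,bool))); substituting into the remaining equation gives: io(io(tup3(S,string,T2))) =?= io(io(tup3(io(io(io(tup3(T2,T2,bool)))),string,unit))).
Decompose io/1: io(tup3(S,string,T2)) =?= io(tup3(io(io(io(tup3(T2,T2,bool)))),string,unit)).
Decompose io/1: tup3(S,string,T2) =?= tup3(io(io(io(tup3(T2,T2,bool)))),string,unit).
Decompose tup3/3: S =?= io(io(io(tup3(T2,T2,bool)))),  string =?= string,  T2 =?= unit.
Bind S := io(io(io(tup3(T2,T2,bool)))); no other remaining equation mentions S.
Delete trivial equation string =?= string.
Bind T2 := unit. Substituting into the earlier bindings gives T3 := io(tup3(unit,unit,bool)), R := unit, T1 := io(io(tup3(unit,unit,bool))), S := io(io(io(tup3(unit,unit,bool)))).
No equations remain and no clash or occurs-check failure arose, so a unifier exists.

YES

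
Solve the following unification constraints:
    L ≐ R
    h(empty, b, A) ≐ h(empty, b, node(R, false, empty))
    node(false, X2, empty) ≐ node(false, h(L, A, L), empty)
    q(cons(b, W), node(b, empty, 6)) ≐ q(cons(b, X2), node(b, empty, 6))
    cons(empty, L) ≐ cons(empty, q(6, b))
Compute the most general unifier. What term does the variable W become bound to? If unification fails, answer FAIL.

Bind L := R; substituting into the 2 remaining equations that mention L gives: node(false, X2, empty) ≐ node(false, h(R, A, R), empty),  cons(empty, R) ≐ cons(empty, q(6, b)).
Decompose h/3: empty ≐ empty,  b ≐ b,  A ≐ node(R, false, empty).
Delete trivial equation empty ≐ empty.
Delete trivial equation b ≐ b.
Bind A := node(R, false, empty); substituting into the one remaining equation that mentions A gives: node(false, X2, empty) ≐ node(false, h(R, node(R, false, empty), R), empty).
Decompose node/3: false ≐ false,  X2 ≐ h(R, node(R, false, empty), R),  empty ≐ empty.
Delete trivial equation false ≐ false.
Bind X2 := h(R, node(R, false, empty), R); substituting into the one remaining equation that mentions X2 gives: q(cons(b, W), node(b, empty, 6)) ≐ q(cons(b, h(R, node(R, false, empty), R)), node(b, empty, 6)).
Delete trivial equation empty ≐ empty.
Decompose q/2: cons(b, W) ≐ cons(b, h(R, node(R, false, empty), R)),  node(b, empty, 6) ≐ node(b, empty, 6).
Decompose cons/2: b ≐ b,  W ≐ h(R, node(R, false, empty), R).
Delete trivial equation b ≐ b.
Bind W := h(R, node(R, false, empty), R); no other remaining equation mentions W.
Delete trivial equation node(b, empty, 6) ≐ node(b, empty, 6).
Decompose cons/2: empty ≐ empty,  R ≐ q(6, b).
Delete trivial equation empty ≐ empty.
Bind R := q(6, b). Substituting into the earlier bindings gives L := q(6, b), A := node(q(6, b), false, empty), X2 := h(q(6, b), node(q(6, b), false, empty), q(6, b)), W := h(q(6, b), node(q(6, b), false, empty), q(6, b)).
MGU = { L := q(6, b), A := node(q(6, b), false, empty), X2 := h(q(6, b), node(q(6, b), false, empty), q(6, b)), W := h(q(6, b), node(q(6, b), false, empty), q(6, b)), R := q(6, b) }, so W := h(q(6, b), node(q(6, b), false, empty), q(6, b)).

h(q(6, b), node(q(6, b), false, empty), q(6, b))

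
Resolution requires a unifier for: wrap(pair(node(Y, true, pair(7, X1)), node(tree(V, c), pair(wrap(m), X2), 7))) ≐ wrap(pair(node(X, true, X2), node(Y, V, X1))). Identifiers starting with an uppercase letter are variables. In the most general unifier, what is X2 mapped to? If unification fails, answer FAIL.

Decompose wrap/1: pair(node(Y, true, pair(7, X1)), node(tree(V, c), pair(wrap(m), X2), 7)) ≐ pair(node(X, true, X2), node(Y, V, X1)).
Decompose pair/2: node(Y, true, pair(7, X1)) ≐ node(X, true, X2),  node(tree(V, c), pair(wrap(m), X2), 7) ≐ node(Y, V, X1).
Decompose node/3: Y ≐ X,  true ≐ true,  pair(7, X1) ≐ X2.
Bind Y := X; substituting into the one remaining equation that mentions Y gives: node(tree(V, c), pair(wrap(m), X2), 7) ≐ node(X, V, X1).
Delete trivial equation true ≐ true.
Bind X2 := pair(7, X1); substituting into the remaining equation gives: node(tree(V, c), pair(wrap(m), pair(7, X1)), 7) ≐ node(X, V, X1).
Decompose node/3: tree(V, c) ≐ X,  pair(wrap(m), pair(7, X1)) ≐ V,  7 ≐ X1.
Bind X := tree(V, c); no other remaining equation mentions X. Substituting into the earlier binding gives Y := tree(V, c).
Bind V := pair(wrap(m), pair(7, X1)); no other remaining equation mentions V. Substituting into the earlier bindings gives Y := tree(pair(wrap(m), pair(7, X1)), c), X := tree(pair(wrap(m), pair(7, X1)), c).
Bind X1 := 7. Substituting into the earlier bindings gives Y := tree(pair(wrap(m), pair(7, 7)), c), X2 := pair(7, 7), X := tree(pair(wrap(m), pair(7, 7)), c), V := pair(wrap(m), pair(7, 7)).
MGU = { Y -> tree(pair(wrap(m), pair(7, 7)), c), X2 -> pair(7, 7), X -> tree(pair(wrap(m), pair(7, 7)), c), V -> pair(wrap(m), pair(7, 7)), X1 -> 7 }, so X2 -> pair(7, 7).

pair(7, 7)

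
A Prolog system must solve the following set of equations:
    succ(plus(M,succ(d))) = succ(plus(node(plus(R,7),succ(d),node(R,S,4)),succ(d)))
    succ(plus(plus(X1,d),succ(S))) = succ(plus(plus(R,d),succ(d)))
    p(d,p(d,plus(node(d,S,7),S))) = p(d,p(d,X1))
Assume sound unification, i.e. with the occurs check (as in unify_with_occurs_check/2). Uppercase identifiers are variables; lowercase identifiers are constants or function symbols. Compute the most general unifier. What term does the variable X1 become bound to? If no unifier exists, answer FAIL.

plus(node(d,d,7),d)

Decompose succ/1: plus(M,succ(d)) = plus(node(plus(R,7),succ(d),node(R,S,4)),succ(d)).
Decompose plus/2: M = node(plus(R,7),succ(d),node(R,S,4)),  succ(d) = succ(d).
Bind M := node(plus(R,7),succ(d),node(R,S,4)); no other remaining equation mentions M.
Delete trivial equation succ(d) = succ(d).
Decompose succ/1: plus(plus(X1,d),succ(S)) = plus(plus(R,d),succ(d)).
Decompose plus/2: plus(X1,d) = plus(R,d),  succ(S) = succ(d).
Decompose plus/2: X1 = R,  d = d.
Bind X1 := R; substituting into the one remaining equation that mentions X1 gives: p(d,p(d,plus(node(d,S,7),S))) = p(d,p(d,R)).
Delete trivial equation d = d.
Decompose succ/1: S = d.
Bind S := d; substituting into the remaining equation gives: p(d,p(d,plus(node(d,d,7),d))) = p(d,p(d,R)). Substituting into the earlier binding gives M := node(plus(R,7),succ(d),node(R,d,4)).
Decompose p/2: d = d,  p(d,plus(node(d,d,7),d)) = p(d,R).
Delete trivial equation d = d.
Decompose p/2: d = d,  plus(node(d,d,7),d) = R.
Delete trivial equation d = d.
Bind R := plus(node(d,d,7),d). Substituting into the earlier bindings gives M := node(plus(plus(node(d,d,7),d),7),succ(d),node(plus(node(d,d,7),d),d,4)), X1 := plus(node(d,d,7),d).
MGU = { M ↦ node(plus(plus(node(d,d,7),d),7),succ(d),node(plus(node(d,d,7),d),d,4)), X1 ↦ plus(node(d,d,7),d), S ↦ d, R ↦ plus(node(d,d,7),d) }, so X1 ↦ plus(node(d,d,7),d).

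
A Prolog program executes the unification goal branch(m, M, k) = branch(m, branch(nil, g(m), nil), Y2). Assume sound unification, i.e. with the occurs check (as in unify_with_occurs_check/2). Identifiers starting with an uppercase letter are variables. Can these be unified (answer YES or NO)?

YES

Decompose branch/3: m = m,  M = branch(nil, g(m), nil),  k = Y2.
Delete trivial equation m = m.
Bind M := branch(nil, g(m), nil); no other remaining equation mentions M.
Bind Y2 := k.
No equations remain and no clash or occurs-check failure arose, so a unifier exists.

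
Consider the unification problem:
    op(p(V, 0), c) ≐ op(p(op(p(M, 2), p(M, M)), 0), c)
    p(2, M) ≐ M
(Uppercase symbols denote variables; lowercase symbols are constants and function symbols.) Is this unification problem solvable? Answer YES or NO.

Decompose op/2: p(V, 0) ≐ p(op(p(M, 2), p(M, M)), 0),  c ≐ c.
Decompose p/2: V ≐ op(p(M, 2), p(M, M)),  0 ≐ 0.
Bind V := op(p(M, 2), p(M, M)); no other remaining equation mentions V.
Delete trivial equation 0 ≐ 0.
Delete trivial equation c ≐ c.
Occurs check fails: M occurs in p(2, M); the equation M ≐ p(2, M) has no finite solution.

NO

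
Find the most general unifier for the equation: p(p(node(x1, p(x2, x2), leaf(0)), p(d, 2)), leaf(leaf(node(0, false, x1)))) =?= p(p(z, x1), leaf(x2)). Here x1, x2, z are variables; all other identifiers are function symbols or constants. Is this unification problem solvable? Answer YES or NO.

YES

Decompose p/2: p(node(x1, p(x2, x2), leaf(0)), p(d, 2)) =?= p(z, x1),  leaf(leaf(node(0, false, x1))) =?= leaf(x2).
Decompose p/2: node(x1, p(x2, x2), leaf(0)) =?= z,  p(d, 2) =?= x1.
Bind z := node(x1, p(x2, x2), leaf(0)); no other remaining equation mentions z.
Bind x1 := p(d, 2); substituting into the remaining equation gives: leaf(leaf(node(0, false, p(d, 2)))) =?= leaf(x2). Substituting into the earlier binding gives z := node(p(d, 2), p(x2, x2), leaf(0)).
Decompose leaf/1: leaf(node(0, false, p(d, 2))) =?= x2.
Bind x2 := leaf(node(0, false, p(d, 2))). Substituting into the earlier binding gives z := node(p(d, 2), p(leaf(node(0, false, p(d, 2))), leaf(node(0, false, p(d, 2)))), leaf(0)).
No equations remain and no clash or occurs-check failure arose, so a unifier exists.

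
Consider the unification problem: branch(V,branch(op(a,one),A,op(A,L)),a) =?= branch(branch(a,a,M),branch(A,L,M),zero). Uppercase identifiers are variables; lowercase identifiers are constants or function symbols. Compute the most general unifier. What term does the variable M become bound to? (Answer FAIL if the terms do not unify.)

FAIL

Decompose branch/3: V =?= branch(a,a,M),  branch(op(a,one),A,op(A,L)) =?= branch(A,L,M),  a =?= zero.
Bind V := branch(a,a,M); no other remaining equation mentions V.
Decompose branch/3: op(a,one) =?= A,  A =?= L,  op(A,L) =?= M.
Bind A := op(a,one); substituting into the 2 remaining equations that mention A gives: op(a,one) =?= L,  op(op(a,one),L) =?= M.
Bind L := op(a,one); substituting into the one remaining equation that mentions L gives: op(op(a,one),op(a,one)) =?= M.
Bind M := op(op(a,one),op(a,one)); no other remaining equation mentions M. Substituting into the earlier binding gives V := branch(a,a,op(op(a,one),op(a,one))).
Clash: constants a and zero differ; no unifier exists.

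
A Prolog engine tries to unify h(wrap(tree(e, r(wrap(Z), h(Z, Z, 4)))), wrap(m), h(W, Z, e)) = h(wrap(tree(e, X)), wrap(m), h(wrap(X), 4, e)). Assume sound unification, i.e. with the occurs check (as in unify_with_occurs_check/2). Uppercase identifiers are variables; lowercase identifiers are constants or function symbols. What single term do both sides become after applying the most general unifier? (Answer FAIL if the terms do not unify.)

Decompose h/3: wrap(tree(e, r(wrap(Z), h(Z, Z, 4)))) = wrap(tree(e, X)),  wrap(m) = wrap(m),  h(W, Z, e) = h(wrap(X), 4, e).
Decompose wrap/1: tree(e, r(wrap(Z), h(Z, Z, 4))) = tree(e, X).
Decompose tree/2: e = e,  r(wrap(Z), h(Z, Z, 4)) = X.
Delete trivial equation e = e.
Bind X := r(wrap(Z), h(Z, Z, 4)); substituting into the one remaining equation that mentions X gives: h(W, Z, e) = h(wrap(r(wrap(Z), h(Z, Z, 4))), 4, e).
Delete trivial equation wrap(m) = wrap(m).
Decompose h/3: W = wrap(r(wrap(Z), h(Z, Z, 4))),  Z = 4,  e = e.
Bind W := wrap(r(wrap(Z), h(Z, Z, 4))); no other remaining equation mentions W.
Bind Z := 4; no other remaining equation mentions Z. Substituting into the earlier bindings gives X := r(wrap(4), h(4, 4, 4)), W := wrap(r(wrap(4), h(4, 4, 4))).
Delete trivial equation e = e.
Applying the MGU to either side gives h(wrap(tree(e, r(wrap(4), h(4, 4, 4)))), wrap(m), h(wrap(r(wrap(4), h(4, 4, 4))), 4, e)).

h(wrap(tree(e, r(wrap(4), h(4, 4, 4)))), wrap(m), h(wrap(r(wrap(4), h(4, 4, 4))), 4, e))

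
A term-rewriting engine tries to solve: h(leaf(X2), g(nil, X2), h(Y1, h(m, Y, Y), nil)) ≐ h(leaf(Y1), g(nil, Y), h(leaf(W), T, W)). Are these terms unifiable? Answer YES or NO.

Decompose h/3: leaf(X2) ≐ leaf(Y1),  g(nil, X2) ≐ g(nil, Y),  h(Y1, h(m, Y, Y), nil) ≐ h(leaf(W), T, W).
Decompose leaf/1: X2 ≐ Y1.
Bind X2 := Y1; substituting into the one remaining equation that mentions X2 gives: g(nil, Y1) ≐ g(nil, Y).
Decompose g/2: nil ≐ nil,  Y1 ≐ Y.
Delete trivial equation nil ≐ nil.
Bind Y1 := Y; substituting into the remaining equation gives: h(Y, h(m, Y, Y), nil) ≐ h(leaf(W), T, W). Substituting into the earlier binding gives X2 := Y.
Decompose h/3: Y ≐ leaf(W),  h(m, Y, Y) ≐ T,  nil ≐ W.
Bind Y := leaf(W); substituting into the one remaining equation that mentions Y gives: h(m, leaf(W), leaf(W)) ≐ T. Substituting into the earlier bindings gives X2 := leaf(W), Y1 := leaf(W).
Bind T := h(m, leaf(W), leaf(W)); no other remaining equation mentions T.
Bind W := nil. Substituting into the earlier bindings gives X2 := leaf(nil), Y1 := leaf(nil), Y := leaf(nil), T := h(m, leaf(nil), leaf(nil)).
No equations remain and no clash or occurs-check failure arose, so a unifier exists.

YES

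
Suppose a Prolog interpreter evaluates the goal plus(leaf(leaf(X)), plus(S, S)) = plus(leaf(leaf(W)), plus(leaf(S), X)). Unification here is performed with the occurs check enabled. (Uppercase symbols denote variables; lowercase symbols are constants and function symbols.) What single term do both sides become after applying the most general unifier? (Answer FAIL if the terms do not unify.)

Decompose plus/2: leaf(leaf(X)) = leaf(leaf(W)),  plus(S, S) = plus(leaf(S), X).
Decompose leaf/1: leaf(X) = leaf(W).
Decompose leaf/1: X = W.
Bind X := W; substituting into the remaining equation gives: plus(S, S) = plus(leaf(S), W).
Decompose plus/2: S = leaf(S),  S = W.
Occurs check fails: S occurs in leaf(S); the equation S = leaf(S) has no finite solution.

FAIL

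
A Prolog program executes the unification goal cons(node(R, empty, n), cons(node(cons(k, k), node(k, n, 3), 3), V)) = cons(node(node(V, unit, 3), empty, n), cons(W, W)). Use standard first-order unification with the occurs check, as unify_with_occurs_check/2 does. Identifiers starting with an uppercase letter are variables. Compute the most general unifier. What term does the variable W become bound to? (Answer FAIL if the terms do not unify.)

node(cons(k, k), node(k, n, 3), 3)

Decompose cons/2: node(R, empty, n) = node(node(V, unit, 3), empty, n),  cons(node(cons(k, k), node(k, n, 3), 3), V) = cons(W, W).
Decompose node/3: R = node(V, unit, 3),  empty = empty,  n = n.
Bind R := node(V, unit, 3); no other remaining equation mentions R.
Delete trivial equation empty = empty.
Delete trivial equation n = n.
Decompose cons/2: node(cons(k, k), node(k, n, 3), 3) = W,  V = W.
Bind W := node(cons(k, k), node(k, n, 3), 3); substituting into the remaining equation gives: V = node(cons(k, k), node(k, n, 3), 3).
Bind V := node(cons(k, k), node(k, n, 3), 3). Substituting into the earlier binding gives R := node(node(cons(k, k), node(k, n, 3), 3), unit, 3).
MGU = { R -> node(node(cons(k, k), node(k, n, 3), 3), unit, 3), W -> node(cons(k, k), node(k, n, 3), 3), V -> node(cons(k, k), node(k, n, 3), 3) }, so W -> node(cons(k, k), node(k, n, 3), 3).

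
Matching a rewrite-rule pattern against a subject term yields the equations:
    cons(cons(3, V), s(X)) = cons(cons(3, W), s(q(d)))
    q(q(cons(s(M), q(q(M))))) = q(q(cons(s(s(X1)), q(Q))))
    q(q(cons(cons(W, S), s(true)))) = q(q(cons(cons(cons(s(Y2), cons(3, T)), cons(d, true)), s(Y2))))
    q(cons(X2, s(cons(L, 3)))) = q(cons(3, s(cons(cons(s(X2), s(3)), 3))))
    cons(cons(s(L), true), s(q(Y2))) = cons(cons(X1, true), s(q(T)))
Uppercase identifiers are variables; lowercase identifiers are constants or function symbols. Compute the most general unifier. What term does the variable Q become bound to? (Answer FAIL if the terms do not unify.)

q(s(s(cons(s(3), s(3)))))

Decompose cons/2: cons(3, V) = cons(3, W),  s(X) = s(q(d)).
Decompose cons/2: 3 = 3,  V = W.
Delete trivial equation 3 = 3.
Bind V := W; no other remaining equation mentions V.
Decompose s/1: X = q(d).
Bind X := q(d); no other remaining equation mentions X.
Decompose q/1: q(cons(s(M), q(q(M)))) = q(cons(s(s(X1)), q(Q))).
Decompose q/1: cons(s(M), q(q(M))) = cons(s(s(X1)), q(Q)).
Decompose cons/2: s(M) = s(s(X1)),  q(q(M)) = q(Q).
Decompose s/1: M = s(X1).
Bind M := s(X1); substituting into the one remaining equation that mentions M gives: q(q(s(X1))) = q(Q).
Decompose q/1: q(s(X1)) = Q.
Bind Q := q(s(X1)); no other remaining equation mentions Q.
Decompose q/1: q(cons(cons(W, S), s(true))) = q(cons(cons(cons(s(Y2), cons(3, T)), cons(d, true)), s(Y2))).
Decompose q/1: cons(cons(W, S), s(true)) = cons(cons(cons(s(Y2), cons(3, T)), cons(d, true)), s(Y2)).
Decompose cons/2: cons(W, S) = cons(cons(s(Y2), cons(3, T)), cons(d, true)),  s(true) = s(Y2).
Decompose cons/2: W = cons(s(Y2), cons(3, T)),  S = cons(d, true).
Bind W := cons(s(Y2), cons(3, T)); no other remaining equation mentions W. Substituting into the earlier binding gives V := cons(s(Y2), cons(3, T)).
Bind S := cons(d, true); no other remaining equation mentions S.
Decompose s/1: true = Y2.
Bind Y2 := true; substituting into the one remaining equation that mentions Y2 gives: cons(cons(s(L), true), s(q(true))) = cons(cons(X1, true), s(q(T))). Substituting into the earlier bindings gives V := cons(s(true), cons(3, T)), W := cons(s(true), cons(3, T)).
Decompose q/1: cons(X2, s(cons(L, 3))) = cons(3, s(cons(cons(s(X2), s(3)), 3))).
Decompose cons/2: X2 = 3,  s(cons(L, 3)) = s(cons(cons(s(X2), s(3)), 3)).
Bind X2 := 3; substituting into the one remaining equation that mentions X2 gives: s(cons(L, 3)) = s(cons(cons(s(3), s(3)), 3)).
Decompose s/1: cons(L, 3) = cons(cons(s(3), s(3)), 3).
Decompose cons/2: L = cons(s(3), s(3)),  3 = 3.
Bind L := cons(s(3), s(3)); substituting into the one remaining equation that mentions L gives: cons(cons(s(cons(s(3), s(3))), true), s(q(true))) = cons(cons(X1, true), s(q(T))).
Delete trivial equation 3 = 3.
Decompose cons/2: cons(s(cons(s(3), s(3))), true) = cons(X1, true),  s(q(true)) = s(q(T)).
Decompose cons/2: s(cons(s(3), s(3))) = X1,  true = true.
Bind X1 := s(cons(s(3), s(3))); no other remaining equation mentions X1. Substituting into the earlier bindings gives M := s(s(cons(s(3), s(3)))), Q := q(s(s(cons(s(3), s(3))))).
Delete trivial equation true = true.
Decompose s/1: q(true) = q(T).
Decompose q/1: true = T.
Bind T := true. Substituting into the earlier bindings gives V := cons(s(true), cons(3, true)), W := cons(s(true), cons(3, true)).
MGU = { V -> cons(s(true), cons(3, true)), X -> q(d), M -> s(s(cons(s(3), s(3)))), Q -> q(s(s(cons(s(3), s(3))))), W -> cons(s(true), cons(3, true)), S -> cons(d, true), Y2 -> true, X2 -> 3, L -> cons(s(3), s(3)), X1 -> s(cons(s(3), s(3))), T -> true }, so Q -> q(s(s(cons(s(3), s(3))))).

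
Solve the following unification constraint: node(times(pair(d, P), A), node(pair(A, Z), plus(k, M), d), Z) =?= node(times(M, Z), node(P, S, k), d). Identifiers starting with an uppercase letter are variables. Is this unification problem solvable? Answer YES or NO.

NO

Decompose node/3: times(pair(d, P), A) =?= times(M, Z),  node(pair(A, Z), plus(k, M), d) =?= node(P, S, k),  Z =?= d.
Decompose times/2: pair(d, P) =?= M,  A =?= Z.
Bind M := pair(d, P); substituting into the one remaining equation that mentions M gives: node(pair(A, Z), plus(k, pair(d, P)), d) =?= node(P, S, k).
Bind A := Z; substituting into the one remaining equation that mentions A gives: node(pair(Z, Z), plus(k, pair(d, P)), d) =?= node(P, S, k).
Decompose node/3: pair(Z, Z) =?= P,  plus(k, pair(d, P)) =?= S,  d =?= k.
Bind P := pair(Z, Z); substituting into the one remaining equation that mentions P gives: plus(k, pair(d, pair(Z, Z))) =?= S. Substituting into the earlier binding gives M := pair(d, pair(Z, Z)).
Bind S := plus(k, pair(d, pair(Z, Z))); no other remaining equation mentions S.
Clash: constants d and k differ; no unifier exists.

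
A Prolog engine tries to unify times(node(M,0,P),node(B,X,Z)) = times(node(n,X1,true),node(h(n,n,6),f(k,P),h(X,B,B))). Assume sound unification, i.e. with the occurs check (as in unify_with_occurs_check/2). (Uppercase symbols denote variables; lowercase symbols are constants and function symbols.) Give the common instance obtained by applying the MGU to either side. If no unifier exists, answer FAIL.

Decompose times/2: node(M,0,P) = node(n,X1,true),  node(B,X,Z) = node(h(n,n,6),f(k,P),h(X,B,B)).
Decompose node/3: M = n,  0 = X1,  P = true.
Bind M := n; no other remaining equation mentions M.
Bind X1 := 0; no other remaining equation mentions X1.
Bind P := true; substituting into the remaining equation gives: node(B,X,Z) = node(h(n,n,6),f(k,true),h(X,B,B)).
Decompose node/3: B = h(n,n,6),  X = f(k,true),  Z = h(X,B,B).
Bind B := h(n,n,6); substituting into the one remaining equation that mentions B gives: Z = h(X,h(n,n,6),h(n,n,6)).
Bind X := f(k,true); substituting into the remaining equation gives: Z = h(f(k,true),h(n,n,6),h(n,n,6)).
Bind Z := h(f(k,true),h(n,n,6),h(n,n,6)).
Applying the MGU to either side gives times(node(n,0,true),node(h(n,n,6),f(k,true),h(f(k,true),h(n,n,6),h(n,n,6)))).

times(node(n,0,true),node(h(n,n,6),f(k,true),h(f(k,true),h(n,n,6),h(n,n,6))))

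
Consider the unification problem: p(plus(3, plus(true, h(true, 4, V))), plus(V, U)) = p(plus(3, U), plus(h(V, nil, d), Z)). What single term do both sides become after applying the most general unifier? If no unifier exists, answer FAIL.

FAIL

Decompose p/2: plus(3, plus(true, h(true, 4, V))) = plus(3, U),  plus(V, U) = plus(h(V, nil, d), Z).
Decompose plus/2: 3 = 3,  plus(true, h(true, 4, V)) = U.
Delete trivial equation 3 = 3.
Bind U := plus(true, h(true, 4, V)); substituting into the remaining equation gives: plus(V, plus(true, h(true, 4, V))) = plus(h(V, nil, d), Z).
Decompose plus/2: V = h(V, nil, d),  plus(true, h(true, 4, V)) = Z.
Occurs check fails: V occurs in h(V, nil, d); the equation V = h(V, nil, d) has no finite solution.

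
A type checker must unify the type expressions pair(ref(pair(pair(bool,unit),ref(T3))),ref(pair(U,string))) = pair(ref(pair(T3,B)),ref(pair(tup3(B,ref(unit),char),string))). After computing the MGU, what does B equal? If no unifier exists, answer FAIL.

ref(pair(bool,unit))

Decompose pair/2: ref(pair(pair(bool,unit),ref(T3))) = ref(pair(T3,B)),  ref(pair(U,string)) = ref(pair(tup3(B,ref(unit),char),string)).
Decompose ref/1: pair(pair(bool,unit),ref(T3)) = pair(T3,B).
Decompose pair/2: pair(bool,unit) = T3,  ref(T3) = B.
Bind T3 := pair(bool,unit); substituting into the one remaining equation that mentions T3 gives: ref(pair(bool,unit)) = B.
Bind B := ref(pair(bool,unit)); substituting into the remaining equation gives: ref(pair(U,string)) = ref(pair(tup3(ref(pair(bool,unit)),ref(unit),char),string)).
Decompose ref/1: pair(U,string) = pair(tup3(ref(pair(bool,unit)),ref(unit),char),string).
Decompose pair/2: U = tup3(ref(pair(bool,unit)),ref(unit),char),  string = string.
Bind U := tup3(ref(pair(bool,unit)),ref(unit),char); no other remaining equation mentions U.
Delete trivial equation string = string.
MGU = { T3 := pair(bool,unit), B := ref(pair(bool,unit)), U := tup3(ref(pair(bool,unit)),ref(unit),char) }, so B := ref(pair(bool,unit)).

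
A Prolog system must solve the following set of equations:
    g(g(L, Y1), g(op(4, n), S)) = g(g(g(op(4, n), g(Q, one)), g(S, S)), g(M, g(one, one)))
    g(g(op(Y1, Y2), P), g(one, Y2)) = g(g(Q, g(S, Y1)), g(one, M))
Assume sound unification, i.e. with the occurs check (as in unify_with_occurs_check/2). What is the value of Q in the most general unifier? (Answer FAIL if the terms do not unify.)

Decompose g/2: g(L, Y1) = g(g(op(4, n), g(Q, one)), g(S, S)),  g(op(4, n), S) = g(M, g(one, one)).
Decompose g/2: L = g(op(4, n), g(Q, one)),  Y1 = g(S, S).
Bind L := g(op(4, n), g(Q, one)); no other remaining equation mentions L.
Bind Y1 := g(S, S); substituting into the one remaining equation that mentions Y1 gives: g(g(op(g(S, S), Y2), P), g(one, Y2)) = g(g(Q, g(S, g(S, S))), g(one, M)).
Decompose g/2: op(4, n) = M,  S = g(one, one).
Bind M := op(4, n); substituting into the one remaining equation that mentions M gives: g(g(op(g(S, S), Y2), P), g(one, Y2)) = g(g(Q, g(S, g(S, S))), g(one, op(4, n))).
Bind S := g(one, one); substituting into the remaining equation gives: g(g(op(g(g(one, one), g(one, one)), Y2), P), g(one, Y2)) = g(g(Q, g(g(one, one), g(g(one, one), g(one, one)))), g(one, op(4, n))). Substituting into the earlier binding gives Y1 := g(g(one, one), g(one, one)).
Decompose g/2: g(op(g(g(one, one), g(one, one)), Y2), P) = g(Q, g(g(one, one), g(g(one, one), g(one, one)))),  g(one, Y2) = g(one, op(4, n)).
Decompose g/2: op(g(g(one, one), g(one, one)), Y2) = Q,  P = g(g(one, one), g(g(one, one), g(one, one))).
Bind Q := op(g(g(one, one), g(one, one)), Y2); no other remaining equation mentions Q. Substituting into the earlier binding gives L := g(op(4, n), g(op(g(g(one, one), g(one, one)), Y2), one)).
Bind P := g(g(one, one), g(g(one, one), g(one, one))); no other remaining equation mentions P.
Decompose g/2: one = one,  Y2 = op(4, n).
Delete trivial equation one = one.
Bind Y2 := op(4, n). Substituting into the earlier bindings gives L := g(op(4, n), g(op(g(g(one, one), g(one, one)), op(4, n)), one)), Q := op(g(g(one, one), g(one, one)), op(4, n)).
MGU = { L -> g(op(4, n), g(op(g(g(one, one), g(one, one)), op(4, n)), one)), Y1 -> g(g(one, one), g(one, one)), M -> op(4, n), S -> g(one, one), Q -> op(g(g(one, one), g(one, one)), op(4, n)), P -> g(g(one, one), g(g(one, one), g(one, one))), Y2 -> op(4, n) }, so Q -> op(g(g(one, one), g(one, one)), op(4, n)).

op(g(g(one, one), g(one, one)), op(4, n))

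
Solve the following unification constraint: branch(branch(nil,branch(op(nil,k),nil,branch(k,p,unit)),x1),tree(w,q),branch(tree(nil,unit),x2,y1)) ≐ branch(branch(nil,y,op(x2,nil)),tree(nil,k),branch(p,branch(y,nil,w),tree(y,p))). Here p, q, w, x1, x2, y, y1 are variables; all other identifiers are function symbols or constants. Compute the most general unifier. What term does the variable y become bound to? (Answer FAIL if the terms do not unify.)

Decompose branch/3: branch(nil,branch(op(nil,k),nil,branch(k,p,unit)),x1) ≐ branch(nil,y,op(x2,nil)),  tree(w,q) ≐ tree(nil,k),  branch(tree(nil,unit),x2,y1) ≐ branch(p,branch(y,nil,w),tree(y,p)).
Decompose branch/3: nil ≐ nil,  branch(op(nil,k),nil,branch(k,p,unit)) ≐ y,  x1 ≐ op(x2,nil).
Delete trivial equation nil ≐ nil.
Bind y := branch(op(nil,k),nil,branch(k,p,unit)); substituting into the one remaining equation that mentions y gives: branch(tree(nil,unit),x2,y1) ≐ branch(p,branch(branch(op(nil,k),nil,branch(k,p,unit)),nil,w),tree(branch(op(nil,k),nil,branch(k,p,unit)),p)).
Bind x1 := op(x2,nil); no other remaining equation mentions x1.
Decompose tree/2: w ≐ nil,  q ≐ k.
Bind w := nil; substituting into the one remaining equation that mentions w gives: branch(tree(nil,unit),x2,y1) ≐ branch(p,branch(branch(op(nil,k),nil,branch(k,p,unit)),nil,nil),tree(branch(op(nil,k),nil,branch(k,p,unit)),p)).
Bind q := k; no other remaining equation mentions q.
Decompose branch/3: tree(nil,unit) ≐ p,  x2 ≐ branch(branch(op(nil,k),nil,branch(k,p,unit)),nil,nil),  y1 ≐ tree(branch(op(nil,k),nil,branch(k,p,unit)),p).
Bind p := tree(nil,unit); substituting into the remaining equations gives: x2 ≐ branch(branch(op(nil,k),nil,branch(k,tree(nil,unit),unit)),nil,nil),  y1 ≐ tree(branch(op(nil,k),nil,branch(k,tree(nil,unit),unit)),tree(nil,unit)). Substituting into the earlier binding gives y := branch(op(nil,k),nil,branch(k,tree(nil,unit),unit)).
Bind x2 := branch(branch(op(nil,k),nil,branch(k,tree(nil,unit),unit)),nil,nil); no other remaining equation mentions x2. Substituting into the earlier binding gives x1 := op(branch(branch(op(nil,k),nil,branch(k,tree(nil,unit),unit)),nil,nil),nil).
Bind y1 := tree(branch(op(nil,k),nil,branch(k,tree(nil,unit),unit)),tree(nil,unit)).
MGU = { y -> branch(op(nil,k),nil,branch(k,tree(nil,unit),unit)), x1 -> op(branch(branch(op(nil,k),nil,branch(k,tree(nil,unit),unit)),nil,nil),nil), w -> nil, q -> k, p -> tree(nil,unit), x2 -> branch(branch(op(nil,k),nil,branch(k,tree(nil,unit),unit)),nil,nil), y1 -> tree(branch(op(nil,k),nil,branch(k,tree(nil,unit),unit)),tree(nil,unit)) }, so y -> branch(op(nil,k),nil,branch(k,tree(nil,unit),unit)).

branch(op(nil,k),nil,branch(k,tree(nil,unit),unit))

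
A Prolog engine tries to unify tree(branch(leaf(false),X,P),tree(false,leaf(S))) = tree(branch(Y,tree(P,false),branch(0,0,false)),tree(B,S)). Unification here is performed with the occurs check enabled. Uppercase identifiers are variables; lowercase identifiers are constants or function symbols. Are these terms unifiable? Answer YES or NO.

NO

Decompose tree/2: branch(leaf(false),X,P) = branch(Y,tree(P,false),branch(0,0,false)),  tree(false,leaf(S)) = tree(B,S).
Decompose branch/3: leaf(false) = Y,  X = tree(P,false),  P = branch(0,0,false).
Bind Y := leaf(false); no other remaining equation mentions Y.
Bind X := tree(P,false); no other remaining equation mentions X.
Bind P := branch(0,0,false); no other remaining equation mentions P. Substituting into the earlier binding gives X := tree(branch(0,0,false),false).
Decompose tree/2: false = B,  leaf(S) = S.
Bind B := false; no other remaining equation mentions B.
Occurs check fails: S occurs in leaf(S); the equation S = leaf(S) has no finite solution.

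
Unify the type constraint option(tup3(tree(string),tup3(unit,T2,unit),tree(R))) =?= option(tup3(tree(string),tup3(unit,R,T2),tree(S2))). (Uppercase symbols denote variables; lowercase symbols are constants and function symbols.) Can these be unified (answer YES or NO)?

Decompose option/1: tup3(tree(string),tup3(unit,T2,unit),tree(R)) =?= tup3(tree(string),tup3(unit,R,T2),tree(S2)).
Decompose tup3/3: tree(string) =?= tree(string),  tup3(unit,T2,unit) =?= tup3(unit,R,T2),  tree(R) =?= tree(S2).
Delete trivial equation tree(string) =?= tree(string).
Decompose tup3/3: unit =?= unit,  T2 =?= R,  unit =?= T2.
Delete trivial equation unit =?= unit.
Bind T2 := R; substituting into the one remaining equation that mentions T2 gives: unit =?= R.
Bind R := unit; substituting into the remaining equation gives: tree(unit) =?= tree(S2). Substituting into the earlier binding gives T2 := unit.
Decompose tree/1: unit =?= S2.
Bind S2 := unit.
No equations remain and no clash or occurs-check failure arose, so a unifier exists.

YES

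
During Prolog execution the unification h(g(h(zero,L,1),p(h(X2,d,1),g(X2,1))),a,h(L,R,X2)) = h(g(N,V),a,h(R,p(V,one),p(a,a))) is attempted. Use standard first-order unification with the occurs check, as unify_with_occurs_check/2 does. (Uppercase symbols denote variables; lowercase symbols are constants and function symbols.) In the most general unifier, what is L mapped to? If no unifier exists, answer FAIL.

p(p(h(p(a,a),d,1),g(p(a,a),1)),one)

Decompose h/3: g(h(zero,L,1),p(h(X2,d,1),g(X2,1))) = g(N,V),  a = a,  h(L,R,X2) = h(R,p(V,one),p(a,a)).
Decompose g/2: h(zero,L,1) = N,  p(h(X2,d,1),g(X2,1)) = V.
Bind N := h(zero,L,1); no other remaining equation mentions N.
Bind V := p(h(X2,d,1),g(X2,1)); substituting into the one remaining equation that mentions V gives: h(L,R,X2) = h(R,p(p(h(X2,d,1),g(X2,1)),one),p(a,a)).
Delete trivial equation a = a.
Decompose h/3: L = R,  R = p(p(h(X2,d,1),g(X2,1)),one),  X2 = p(a,a).
Bind L := R; no other remaining equation mentions L. Substituting into the earlier binding gives N := h(zero,R,1).
Bind R := p(p(h(X2,d,1),g(X2,1)),one); no other remaining equation mentions R. Substituting into the earlier bindings gives N := h(zero,p(p(h(X2,d,1),g(X2,1)),one),1), L := p(p(h(X2,d,1),g(X2,1)),one).
Bind X2 := p(a,a). Substituting into the earlier bindings gives N := h(zero,p(p(h(p(a,a),d,1),g(p(a,a),1)),one),1), V := p(h(p(a,a),d,1),g(p(a,a),1)), L := p(p(h(p(a,a),d,1),g(p(a,a),1)),one), R := p(p(h(p(a,a),d,1),g(p(a,a),1)),one).
MGU = { N ↦ h(zero,p(p(h(p(a,a),d,1),g(p(a,a),1)),one),1), V ↦ p(h(p(a,a),d,1),g(p(a,a),1)), L ↦ p(p(h(p(a,a),d,1),g(p(a,a),1)),one), R ↦ p(p(h(p(a,a),d,1),g(p(a,a),1)),one), X2 ↦ p(a,a) }, so L ↦ p(p(h(p(a,a),d,1),g(p(a,a),1)),one).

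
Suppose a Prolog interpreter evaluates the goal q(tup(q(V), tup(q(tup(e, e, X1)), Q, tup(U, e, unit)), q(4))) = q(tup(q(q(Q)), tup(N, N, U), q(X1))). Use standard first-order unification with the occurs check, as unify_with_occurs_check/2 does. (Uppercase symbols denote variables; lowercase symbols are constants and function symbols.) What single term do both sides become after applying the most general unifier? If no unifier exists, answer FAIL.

Decompose q/1: tup(q(V), tup(q(tup(e, e, X1)), Q, tup(U, e, unit)), q(4)) = tup(q(q(Q)), tup(N, N, U), q(X1)).
Decompose tup/3: q(V) = q(q(Q)),  tup(q(tup(e, e, X1)), Q, tup(U, e, unit)) = tup(N, N, U),  q(4) = q(X1).
Decompose q/1: V = q(Q).
Bind V := q(Q); no other remaining equation mentions V.
Decompose tup/3: q(tup(e, e, X1)) = N,  Q = N,  tup(U, e, unit) = U.
Bind N := q(tup(e, e, X1)); substituting into the one remaining equation that mentions N gives: Q = q(tup(e, e, X1)).
Bind Q := q(tup(e, e, X1)); no other remaining equation mentions Q. Substituting into the earlier binding gives V := q(q(tup(e, e, X1))).
Occurs check fails: U occurs in tup(U, e, unit); the equation U = tup(U, e, unit) has no finite solution.

FAIL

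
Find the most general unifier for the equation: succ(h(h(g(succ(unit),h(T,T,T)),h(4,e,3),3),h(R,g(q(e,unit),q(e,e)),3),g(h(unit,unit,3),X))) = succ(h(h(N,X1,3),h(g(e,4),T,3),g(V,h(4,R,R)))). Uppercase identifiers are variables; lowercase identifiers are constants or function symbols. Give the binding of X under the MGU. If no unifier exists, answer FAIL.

h(4,g(e,4),g(e,4))

Decompose succ/1: h(h(g(succ(unit),h(T,T,T)),h(4,e,3),3),h(R,g(q(e,unit),q(e,e)),3),g(h(unit,unit,3),X)) = h(h(N,X1,3),h(g(e,4),T,3),g(V,h(4,R,R))).
Decompose h/3: h(g(succ(unit),h(T,T,T)),h(4,e,3),3) = h(N,X1,3),  h(R,g(q(e,unit),q(e,e)),3) = h(g(e,4),T,3),  g(h(unit,unit,3),X) = g(V,h(4,R,R)).
Decompose h/3: g(succ(unit),h(T,T,T)) = N,  h(4,e,3) = X1,  3 = 3.
Bind N := g(succ(unit),h(T,T,T)); no other remaining equation mentions N.
Bind X1 := h(4,e,3); no other remaining equation mentions X1.
Delete trivial equation 3 = 3.
Decompose h/3: R = g(e,4),  g(q(e,unit),q(e,e)) = T,  3 = 3.
Bind R := g(e,4); substituting into the one remaining equation that mentions R gives: g(h(unit,unit,3),X) = g(V,h(4,g(e,4),g(e,4))).
Bind T := g(q(e,unit),q(e,e)); no other remaining equation mentions T. Substituting into the earlier binding gives N := g(succ(unit),h(g(q(e,unit),q(e,e)),g(q(e,unit),q(e,e)),g(q(e,unit),q(e,e)))).
Delete trivial equation 3 = 3.
Decompose g/2: h(unit,unit,3) = V,  X = h(4,g(e,4),g(e,4)).
Bind V := h(unit,unit,3); no other remaining equation mentions V.
Bind X := h(4,g(e,4),g(e,4)).
MGU = { N ↦ g(succ(unit),h(g(q(e,unit),q(e,e)),g(q(e,unit),q(e,e)),g(q(e,unit),q(e,e)))), X1 ↦ h(4,e,3), R ↦ g(e,4), T ↦ g(q(e,unit),q(e,e)), V ↦ h(unit,unit,3), X ↦ h(4,g(e,4),g(e,4)) }, so X ↦ h(4,g(e,4),g(e,4)).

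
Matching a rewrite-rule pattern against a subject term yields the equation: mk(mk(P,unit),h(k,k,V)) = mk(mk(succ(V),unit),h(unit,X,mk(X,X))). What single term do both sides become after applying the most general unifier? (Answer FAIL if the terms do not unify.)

Decompose mk/2: mk(P,unit) = mk(succ(V),unit),  h(k,k,V) = h(unit,X,mk(X,X)).
Decompose mk/2: P = succ(V),  unit = unit.
Bind P := succ(V); no other remaining equation mentions P.
Delete trivial equation unit = unit.
Decompose h/3: k = unit,  k = X,  V = mk(X,X).
Clash: constants k and unit differ; no unifier exists.

FAIL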